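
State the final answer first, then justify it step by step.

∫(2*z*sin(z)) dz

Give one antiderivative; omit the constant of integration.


The answer is -2*z*cos(z) + 2*sin(z).
Step 1. Integrate ∫(2*z*sin(z)) dz by parts with u = z, dv = (2*sin(z)) dz, so v = -2*cos(z): now -2*z*cos(z) + ∫(2*cos(z)) dz.
Step 2. Evaluate the standard form: now -2*z*cos(z) + 2*sin(z).
Answer: -2*z*cos(z) + 2*sin(z).


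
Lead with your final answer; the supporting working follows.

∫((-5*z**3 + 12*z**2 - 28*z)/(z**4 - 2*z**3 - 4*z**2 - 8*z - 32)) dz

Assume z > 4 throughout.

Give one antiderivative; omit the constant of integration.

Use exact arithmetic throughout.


The answer is -2*log(z - 4) - 3*log(z + 2) + 2*atan(z/2).
Step 1. Decompose ∫((-5*z**3 + 12*z**2 - 28*z)/(z**4 - 2*z**3 - 4*z**2 - 8*z - 32)) dz by partial fractions, (-5*z**3 + 12*z**2 - 28*z)/(z**4 - 2*z**3 - 4*z**2 - 8*z - 32) = 4/(z**2 + 4) - 3/(z + 2) - 2/(z - 4): now ∫(-2/(z - 4)) dz + ∫(-3/(z + 2)) dz + ∫(4/(z**2 + 4)) dz.
Step 2. Evaluate the standard form [assuming z > 4]: now -2*log(z - 4) + ∫(-3/(z + 2)) dz + ∫(4/(z**2 + 4)) dz.
Step 3. Evaluate the standard form [assuming z > -2]: now -2*log(z - 4) - 3*log(z + 2) + ∫(4/(z**2 + 4)) dz.
Step 4. Evaluate the standard form: now -2*log(z - 4) - 3*log(z + 2) + 2*atan(z/2).
Answer: -2*log(z - 4) - 3*log(z + 2) + 2*atan(z/2).


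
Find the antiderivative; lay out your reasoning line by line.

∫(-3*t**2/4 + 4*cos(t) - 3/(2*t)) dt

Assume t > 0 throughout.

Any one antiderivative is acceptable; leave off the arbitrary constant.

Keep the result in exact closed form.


Step 1. Rewrite: now ∫(-3/(2*t)) dt + ∫(-3*t**2/4) dt + ∫(4*cos(t)) dt.
Step 2. Evaluate the standard form: now 4*sin(t) + ∫(-3/(2*t)) dt + ∫(-3*t**2/4) dt.
Step 3. Evaluate the standard form [assuming t > 0]: now -3*log(t)/2 + 4*sin(t) + ∫(-3*t**2/4) dt.
Step 4. Evaluate the standard form: now -t**3/4 - 3*log(t)/2 + 4*sin(t).
Answer: -t**3/4 - 3*log(t)/2 + 4*sin(t).


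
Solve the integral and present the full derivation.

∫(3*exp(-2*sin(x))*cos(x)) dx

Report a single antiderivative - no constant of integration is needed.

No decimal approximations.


Step 1. Substitute u = sin(x), turning ∫(3*exp(-2*sin(x))*cos(x)) dx into ∫(3*exp(-2*u)) du: now ∫(3*exp(-2*u)) du.
Step 2. Evaluate the standard form: now -3*exp(-2*u)/2.
Step 3. Substitute back u = sin(x): now -3*exp(-2*sin(x))/2.
Answer: -3*exp(-2*sin(x))/2.


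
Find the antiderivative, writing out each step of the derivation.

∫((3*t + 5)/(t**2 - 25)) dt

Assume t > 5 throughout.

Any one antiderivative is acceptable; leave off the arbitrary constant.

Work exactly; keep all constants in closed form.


Step 1. Decompose ∫((3*t + 5)/(t**2 - 25)) dt by partial fractions, (3*t + 5)/(t**2 - 25) = 1/(t + 5) + 2/(t - 5): now ∫(2/(t - 5)) dt + ∫(1/(t + 5)) dt.
Step 2. Evaluate the standard form [assuming t > -5]: now log(t + 5) + ∫(2/(t - 5)) dt.
Step 3. Evaluate the standard form [assuming t > 5]: now 2*log(t - 5) + log(t + 5).
Answer: 2*log(t - 5) + log(t + 5).


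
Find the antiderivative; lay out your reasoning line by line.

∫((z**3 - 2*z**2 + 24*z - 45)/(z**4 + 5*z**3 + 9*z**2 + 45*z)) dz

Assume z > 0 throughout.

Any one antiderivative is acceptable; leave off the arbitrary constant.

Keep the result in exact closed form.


Step 1. Decompose ∫((z**3 - 2*z**2 + 24*z - 45)/(z**4 + 5*z**3 + 9*z**2 + 45*z)) dz by partial fractions, (z**3 - 2*z**2 + 24*z - 45)/(z**4 + 5*z**3 + 9*z**2 + 45*z) = 3/(z**2 + 9) + 2/(z + 5) - 1/z: now ∫(-1/z) dz + ∫(2/(z + 5)) dz + ∫(3/(z**2 + 9)) dz.
Step 2. Evaluate the standard form [assuming z > 0]: now -log(z) + ∫(2/(z + 5)) dz + ∫(3/(z**2 + 9)) dz.
Step 3. Evaluate the standard form [assuming z > -5]: now -log(z) + 2*log(z + 5) + ∫(3/(z**2 + 9)) dz.
Step 4. Evaluate the standard form: now -log(z) + 2*log(z + 5) + atan(z/3).
Answer: -log(z) + 2*log(z + 5) + atan(z/3).


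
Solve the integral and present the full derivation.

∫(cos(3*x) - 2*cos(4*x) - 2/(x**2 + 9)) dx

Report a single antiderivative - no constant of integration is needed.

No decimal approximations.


Step 1. Rewrite: now ∫(-2/(x**2 + 9)) dx + ∫(cos(3*x)) dx + ∫(-2*cos(4*x)) dx.
Step 2. Evaluate the standard form: now -2*atan(x/3)/3 + ∫(cos(3*x)) dx + ∫(-2*cos(4*x)) dx.
Step 3. Evaluate the standard form: now -sin(4*x)/2 - 2*atan(x/3)/3 + ∫(cos(3*x)) dx.
Step 4. Evaluate the standard form: now sin(3*x)/3 - sin(4*x)/2 - 2*atan(x/3)/3.
Answer: sin(3*x)/3 - sin(4*x)/2 - 2*atan(x/3)/3.


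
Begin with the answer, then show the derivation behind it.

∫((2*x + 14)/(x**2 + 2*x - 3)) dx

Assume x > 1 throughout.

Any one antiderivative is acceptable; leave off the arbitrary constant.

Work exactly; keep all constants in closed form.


The answer is 4*log(x - 1) - 2*log(x + 3).
Step 1. Decompose ∫((2*x + 14)/(x**2 + 2*x - 3)) dx by partial fractions, (2*x + 14)/(x**2 + 2*x - 3) = -2/(x + 3) + 4/(x - 1): now ∫(4/(x - 1)) dx + ∫(-2/(x + 3)) dx.
Step 2. Evaluate the standard form [assuming x > -3]: now -2*log(x + 3) + ∫(4/(x - 1)) dx.
Step 3. Evaluate the standard form [assuming x > 1]: now 4*log(x - 1) - 2*log(x + 3).
Answer: 4*log(x - 1) - 2*log(x + 3).


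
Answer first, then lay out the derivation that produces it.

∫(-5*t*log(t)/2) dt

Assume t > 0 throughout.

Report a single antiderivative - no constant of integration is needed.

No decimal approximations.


The answer is -5*t**2*log(t)/4 + 5*t**2/8.
Step 1. Integrate ∫(-5*t*log(t)/2) dt by parts with u = log(t), dv = (-5*t/2) dt, so v = -5*t**2/4 [assuming t > 0]: now -5*t**2*log(t)/4 + ∫(5*t/4) dt.
Step 2. Evaluate the standard form: now -5*t**2*log(t)/4 + 5*t**2/8.
Answer: -5*t**2*log(t)/4 + 5*t**2/8.


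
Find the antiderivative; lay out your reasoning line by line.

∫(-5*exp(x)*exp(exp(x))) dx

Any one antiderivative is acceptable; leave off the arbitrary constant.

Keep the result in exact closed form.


Step 1. Substitute u = exp(x), turning ∫(-5*exp(x)*exp(exp(x))) dx into ∫(-5*exp(u)) du: now ∫(-5*exp(u)) du.
Step 2. Evaluate the standard form: now -5*exp(u).
Step 3. Substitute back u = exp(x): now -5*exp(exp(x)).
Answer: -5*exp(exp(x)).


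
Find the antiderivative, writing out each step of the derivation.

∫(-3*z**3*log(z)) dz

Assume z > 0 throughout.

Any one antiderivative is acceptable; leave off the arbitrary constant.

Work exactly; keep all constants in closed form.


Step 1. Integrate ∫(-3*z**3*log(z)) dz by parts with u = log(z), dv = (-3*z**3) dz, so v = -3*z**4/4 [assuming z > 0]: now -3*z**4*log(z)/4 + ∫(3*z**3/4) dz.
Step 2. Evaluate the standard form: now -3*z**4*log(z)/4 + 3*z**4/16.
Answer: -3*z**4*log(z)/4 + 3*z**4/16.


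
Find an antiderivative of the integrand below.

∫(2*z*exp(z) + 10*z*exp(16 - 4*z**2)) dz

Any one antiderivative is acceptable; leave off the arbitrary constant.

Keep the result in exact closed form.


Answer: 2*z*exp(z) - 2*exp(z) - 5*exp(16 - 4*z**2)/4.


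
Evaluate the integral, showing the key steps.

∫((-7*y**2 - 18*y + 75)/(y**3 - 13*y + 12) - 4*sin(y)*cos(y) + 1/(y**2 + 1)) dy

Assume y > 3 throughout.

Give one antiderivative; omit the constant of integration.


Step 1. Rewrite: now ∫((-7*y**2 - 18*y + 75)/(y**3 - 13*y + 12)) dy + ∫(-4*sin(y)*cos(y)) dy + ∫(1/(y**2 + 1)) dy.
Step 2. Substitute u = sin(y), turning ∫(-4*sin(y)*cos(y)) dy into ∫(-4*u) du: now ∫(-4*u) du + ∫((-7*y**2 - 18*y + 75)/(y**3 - 13*y + 12)) dy + ∫(1/(y**2 + 1)) dy.
Step 3. Evaluate the standard form: now -2*u**2 + ∫((-7*y**2 - 18*y + 75)/(y**3 - 13*y + 12)) dy + ∫(1/(y**2 + 1)) dy.
Step 4. Substitute back u = sin(y): now -2*sin(y)**2 + ∫((-7*y**2 - 18*y + 75)/(y**3 - 13*y + 12)) dy + ∫(1/(y**2 + 1)) dy.
Step 5. Decompose ∫((-7*y**2 - 18*y + 75)/(y**3 - 13*y + 12)) dy by partial fractions, (-7*y**2 - 18*y + 75)/(y**3 - 13*y + 12) = 1/(y + 4) - 5/(y - 1) - 3/(y - 3): now -2*sin(y)**2 + ∫(-3/(y - 3)) dy + ∫(-5/(y - 1)) dy + ∫(1/(y + 4)) dy + ∫(1/(y**2 + 1)) dy.
Step 6. Evaluate the standard form [assuming y > 3]: now -3*log(y - 3) - 2*sin(y)**2 + ∫(-5/(y - 1)) dy + ∫(1/(y + 4)) dy + ∫(1/(y**2 + 1)) dy.
Step 7. Evaluate the standard form [assuming y > 1]: now -3*log(y - 3) - 5*log(y - 1) - 2*sin(y)**2 + ∫(1/(y + 4)) dy + ∫(1/(y**2 + 1)) dy.
Step 8. Evaluate the standard form [assuming y > -4]: now -3*log(y - 3) - 5*log(y - 1) + log(y + 4) - 2*sin(y)**2 + ∫(1/(y**2 + 1)) dy.
Step 9. Evaluate the standard form: now -3*log(y - 3) - 5*log(y - 1) + log(y + 4) - 2*sin(y)**2 + atan(y).
Answer: -3*log(y - 3) - 5*log(y - 1) + log(y + 4) - 2*sin(y)**2 + atan(y).


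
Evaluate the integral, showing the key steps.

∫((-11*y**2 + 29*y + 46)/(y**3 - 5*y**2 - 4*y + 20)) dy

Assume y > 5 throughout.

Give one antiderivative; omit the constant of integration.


Step 1. Decompose ∫((-11*y**2 + 29*y + 46)/(y**3 - 5*y**2 - 4*y + 20)) dy by partial fractions, (-11*y**2 + 29*y + 46)/(y**3 - 5*y**2 - 4*y + 20) = -2/(y + 2) - 5/(y - 2) - 4/(y - 5): now ∫(-4/(y - 5)) dy + ∫(-5/(y - 2)) dy + ∫(-2/(y + 2)) dy.
Step 2. Evaluate the standard form [assuming y > 2]: now -5*log(y - 2) + ∫(-4/(y - 5)) dy + ∫(-2/(y + 2)) dy.
Step 3. Evaluate the standard form [assuming y > 5]: now -4*log(y - 5) - 5*log(y - 2) + ∫(-2/(y + 2)) dy.
Step 4. Evaluate the standard form [assuming y > -2]: now -4*log(y - 5) - 5*log(y - 2) - 2*log(y + 2).
Answer: -4*log(y - 5) - 5*log(y - 2) - 2*log(y + 2).


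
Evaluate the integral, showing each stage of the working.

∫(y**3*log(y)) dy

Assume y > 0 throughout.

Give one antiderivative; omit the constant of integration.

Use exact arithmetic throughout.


Step 1. Integrate ∫(y**3*log(y)) dy by parts with u = log(y), dv = (y**3) dy, so v = y**4/4 [assuming y > 0]: now y**4*log(y)/4 + ∫(-y**3/4) dy.
Step 2. Evaluate the standard form: now y**4*log(y)/4 - y**4/16.
Answer: y**4*log(y)/4 - y**4/16.


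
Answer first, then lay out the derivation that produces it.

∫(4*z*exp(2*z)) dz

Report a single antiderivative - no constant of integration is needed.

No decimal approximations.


The answer is 2*z*exp(2*z) - exp(2*z).
Step 1. Integrate ∫(4*z*exp(2*z)) dz by parts with u = z, dv = (4*exp(2*z)) dz, so v = 2*exp(2*z): now 2*z*exp(2*z) + ∫(-2*exp(2*z)) dz.
Step 2. Evaluate the standard form: now 2*z*exp(2*z) - exp(2*z).
Answer: 2*z*exp(2*z) - exp(2*z).


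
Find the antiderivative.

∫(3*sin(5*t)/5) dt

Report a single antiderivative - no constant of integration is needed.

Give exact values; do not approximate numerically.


Answer: -3*cos(5*t)/25.


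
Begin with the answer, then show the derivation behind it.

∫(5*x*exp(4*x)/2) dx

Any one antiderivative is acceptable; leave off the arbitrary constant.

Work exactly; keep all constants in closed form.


The answer is 5*x*exp(4*x)/8 - 5*exp(4*x)/32.
Step 1. Integrate ∫(5*x*exp(4*x)/2) dx by parts with u = x, dv = (5*exp(4*x)/2) dx, so v = 5*exp(4*x)/8: now 5*x*exp(4*x)/8 + ∫(-5*exp(4*x)/8) dx.
Step 2. Evaluate the standard form: now 5*x*exp(4*x)/8 - 5*exp(4*x)/32.
Answer: 5*x*exp(4*x)/8 - 5*exp(4*x)/32.


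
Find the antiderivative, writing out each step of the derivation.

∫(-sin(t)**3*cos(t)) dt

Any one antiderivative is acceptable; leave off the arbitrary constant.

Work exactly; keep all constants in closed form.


Step 1. Substitute u = sin(t), turning ∫(-sin(t)**3*cos(t)) dt into ∫(-u**3) du: now ∫(-u**3) du.
Step 2. Evaluate the standard form: now -u**4/4.
Step 3. Substitute back u = sin(t): now -sin(t)**4/4.
Answer: -sin(t)**4/4.


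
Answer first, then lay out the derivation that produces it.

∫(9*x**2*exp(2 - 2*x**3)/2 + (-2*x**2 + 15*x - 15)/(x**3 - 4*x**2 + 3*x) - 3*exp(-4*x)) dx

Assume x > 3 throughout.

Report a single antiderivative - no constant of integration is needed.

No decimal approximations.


The answer is -3*exp(2 - 2*x**3)/4 - 5*log(x) + 2*log(x - 3) + log(x - 1) + 3*exp(-4*x)/4.
Step 1. Rewrite: now ∫(9*x**2*exp(2 - 2*x**3)/2) dx + ∫((-2*x**2 + 15*x - 15)/(x**3 - 4*x**2 + 3*x)) dx + ∫(-3*exp(-4*x)) dx.
Step 2. Substitute u = x**3 - 1, turning ∫(9*x**2*exp(2 - 2*x**3)/2) dx into ∫(3*exp(-2*u)/2) du: now ∫((-2*x**2 + 15*x - 15)/(x**3 - 4*x**2 + 3*x)) dx + ∫(3*exp(-2*u)/2) du + ∫(-3*exp(-4*x)) dx.
Step 3. Evaluate the standard form: now ∫((-2*x**2 + 15*x - 15)/(x**3 - 4*x**2 + 3*x)) dx + ∫(-3*exp(-4*x)) dx - 3*exp(-2*u)/4.
Step 4. Substitute back u = x**3 - 1: now -3*exp(2 - 2*x**3)/4 + ∫((-2*x**2 + 15*x - 15)/(x**3 - 4*x**2 + 3*x)) dx + ∫(-3*exp(-4*x)) dx.
Step 5. Evaluate the standard form: now -3*exp(2 - 2*x**3)/4 + ∫((-2*x**2 + 15*x - 15)/(x**3 - 4*x**2 + 3*x)) dx + 3*exp(-4*x)/4.
Step 6. Decompose ∫((-2*x**2 + 15*x - 15)/(x**3 - 4*x**2 + 3*x)) dx by partial fractions, (-2*x**2 + 15*x - 15)/(x**3 - 4*x**2 + 3*x) = 1/(x - 1) + 2/(x - 3) - 5/x: now -3*exp(2 - 2*x**3)/4 + ∫(-5/x) dx + ∫(2/(x - 3)) dx + ∫(1/(x - 1)) dx + 3*exp(-4*x)/4.
Step 7. Evaluate the standard form [assuming x > 1]: now -3*exp(2 - 2*x**3)/4 + log(x - 1) + ∫(-5/x) dx + ∫(2/(x - 3)) dx + 3*exp(-4*x)/4.
Step 8. Evaluate the standard form [assuming x > 3]: now -3*exp(2 - 2*x**3)/4 + 2*log(x - 3) + log(x - 1) + ∫(-5/x) dx + 3*exp(-4*x)/4.
Step 9. Evaluate the standard form [assuming x > 0]: now -3*exp(2 - 2*x**3)/4 - 5*log(x) + 2*log(x - 3) + log(x - 1) + 3*exp(-4*x)/4.
Answer: -3*exp(2 - 2*x**3)/4 - 5*log(x) + 2*log(x - 3) + log(x - 1) + 3*exp(-4*x)/4.


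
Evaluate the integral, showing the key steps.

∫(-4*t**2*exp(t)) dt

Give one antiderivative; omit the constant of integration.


Step 1. Integrate ∫(-4*t**2*exp(t)) dt by parts with u = t**2, dv = (-4*exp(t)) dt, so v = -4*exp(t): now -4*t**2*exp(t) + ∫(8*t*exp(t)) dt.
Step 2. Integrate ∫(8*t*exp(t)) dt by parts with u = t, dv = (8*exp(t)) dt, so v = 8*exp(t): now -4*t**2*exp(t) + 8*t*exp(t) + ∫(-8*exp(t)) dt.
Step 3. Evaluate the standard form: now -4*t**2*exp(t) + 8*t*exp(t) - 8*exp(t).
Answer: -4*t**2*exp(t) + 8*t*exp(t) - 8*exp(t).


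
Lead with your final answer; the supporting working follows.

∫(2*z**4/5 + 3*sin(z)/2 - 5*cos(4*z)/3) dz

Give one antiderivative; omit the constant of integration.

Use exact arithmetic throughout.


The answer is 2*z**5/25 - 5*sin(4*z)/12 - 3*cos(z)/2.
Step 1. Rewrite: now ∫(2*z**4/5) dz + ∫(3*sin(z)/2) dz + ∫(-5*cos(4*z)/3) dz.
Step 2. Evaluate the standard form: now -5*sin(4*z)/12 + ∫(2*z**4/5) dz + ∫(3*sin(z)/2) dz.
Step 3. Evaluate the standard form: now 2*z**5/25 - 5*sin(4*z)/12 + ∫(3*sin(z)/2) dz.
Step 4. Evaluate the standard form: now 2*z**5/25 - 5*sin(4*z)/12 - 3*cos(z)/2.
Answer: 2*z**5/25 - 5*sin(4*z)/12 - 3*cos(z)/2.


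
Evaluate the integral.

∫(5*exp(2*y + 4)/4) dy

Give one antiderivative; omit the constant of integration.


Answer: 5*exp(2*y + 4)/8.


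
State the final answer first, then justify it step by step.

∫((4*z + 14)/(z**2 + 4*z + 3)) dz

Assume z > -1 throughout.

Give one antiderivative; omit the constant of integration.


The answer is 5*log(z + 1) - log(z + 3).
Step 1. Decompose ∫((4*z + 14)/(z**2 + 4*z + 3)) dz by partial fractions, (4*z + 14)/(z**2 + 4*z + 3) = -1/(z + 3) + 5/(z + 1): now ∫(5/(z + 1)) dz + ∫(-1/(z + 3)) dz.
Step 2. Evaluate the standard form [assuming z > -3]: now -log(z + 3) + ∫(5/(z + 1)) dz.
Step 3. Evaluate the standard form [assuming z > -1]: now 5*log(z + 1) - log(z + 3).
Answer: 5*log(z + 1) - log(z + 3).


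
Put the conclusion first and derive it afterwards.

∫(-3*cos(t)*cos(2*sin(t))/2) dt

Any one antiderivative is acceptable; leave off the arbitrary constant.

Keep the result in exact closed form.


The answer is -3*sin(2*sin(t))/4.
Step 1. Substitute u = sin(t), turning ∫(-3*cos(t)*cos(2*sin(t))/2) dt into ∫(-3*cos(2*u)/2) du: now ∫(-3*cos(2*u)/2) du.
Step 2. Evaluate the standard form: now -3*sin(2*u)/4.
Step 3. Substitute back u = sin(t): now -3*sin(2*sin(t))/4.
Answer: -3*sin(2*sin(t))/4.


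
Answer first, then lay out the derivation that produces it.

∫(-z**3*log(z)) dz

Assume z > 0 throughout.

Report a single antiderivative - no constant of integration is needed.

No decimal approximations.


The answer is -z**4*log(z)/4 + z**4/16.
Step 1. Integrate ∫(-z**3*log(z)) dz by parts with u = log(z), dv = (-z**3) dz, so v = -z**4/4 [assuming z > 0]: now -z**4*log(z)/4 + ∫(z**3/4) dz.
Step 2. Evaluate the standard form: now -z**4*log(z)/4 + z**4/16.
Answer: -z**4*log(z)/4 + z**4/16.


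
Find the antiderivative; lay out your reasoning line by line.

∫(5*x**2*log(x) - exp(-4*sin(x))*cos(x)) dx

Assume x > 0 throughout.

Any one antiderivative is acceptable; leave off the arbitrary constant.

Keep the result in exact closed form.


Step 1. Rewrite: now ∫(5*x**2*log(x)) dx + ∫(-exp(-4*sin(x))*cos(x)) dx.
Step 2. Substitute u = sin(x), turning ∫(-exp(-4*sin(x))*cos(x)) dx into ∫(-exp(-4*u)) du: now ∫(5*x**2*log(x)) dx + ∫(-exp(-4*u)) du.
Step 3. Evaluate the standard form: now ∫(5*x**2*log(x)) dx + exp(-4*u)/4.
Step 4. Substitute back u = sin(x): now ∫(5*x**2*log(x)) dx + exp(-4*sin(x))/4.
Step 5. Integrate ∫(5*x**2*log(x)) dx by parts with u = log(x), dv = (5*x**2) dx, so v = 5*x**3/3 [assuming x > 0]: now 5*x**3*log(x)/3 + ∫(-5*x**2/3) dx + exp(-4*sin(x))/4.
Step 6. Evaluate the standard form: now 5*x**3*log(x)/3 - 5*x**3/9 + exp(-4*sin(x))/4.
Answer: 5*x**3*log(x)/3 - 5*x**3/9 + exp(-4*sin(x))/4.


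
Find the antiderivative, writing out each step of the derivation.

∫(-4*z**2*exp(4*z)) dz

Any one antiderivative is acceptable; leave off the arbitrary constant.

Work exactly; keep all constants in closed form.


Step 1. Integrate ∫(-4*z**2*exp(4*z)) dz by parts with u = z**2, dv = (-4*exp(4*z)) dz, so v = -exp(4*z): now -z**2*exp(4*z) + ∫(2*z*exp(4*z)) dz.
Step 2. Integrate ∫(2*z*exp(4*z)) dz by parts with u = z, dv = (2*exp(4*z)) dz, so v = exp(4*z)/2: now -z**2*exp(4*z) + z*exp(4*z)/2 + ∫(-exp(4*z)/2) dz.
Step 3. Evaluate the standard form: now -z**2*exp(4*z) + z*exp(4*z)/2 - exp(4*z)/8.
Answer: -z**2*exp(4*z) + z*exp(4*z)/2 - exp(4*z)/8.


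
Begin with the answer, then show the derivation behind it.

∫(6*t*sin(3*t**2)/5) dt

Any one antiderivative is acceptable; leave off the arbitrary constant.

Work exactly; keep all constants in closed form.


The answer is -cos(3*t**2)/5.
Step 1. Substitute u = t**2, turning ∫(6*t*sin(3*t**2)/5) dt into ∫(3*sin(3*u)/5) du: now ∫(3*sin(3*u)/5) du.
Step 2. Evaluate the standard form: now -cos(3*u)/5.
Step 3. Substitute back u = t**2: now -cos(3*t**2)/5.
Answer: -cos(3*t**2)/5.


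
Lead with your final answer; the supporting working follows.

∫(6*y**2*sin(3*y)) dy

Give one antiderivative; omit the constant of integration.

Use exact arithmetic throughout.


The answer is -2*y**2*cos(3*y) + 4*y*sin(3*y)/3 + 4*cos(3*y)/9.
Step 1. Integrate ∫(6*y**2*sin(3*y)) dy by parts with u = y**2, dv = (6*sin(3*y)) dy, so v = -2*cos(3*y): now -2*y**2*cos(3*y) + ∫(4*y*cos(3*y)) dy.
Step 2. Integrate ∫(4*y*cos(3*y)) dy by parts with u = y, dv = (4*cos(3*y)) dy, so v = 4*sin(3*y)/3: now -2*y**2*cos(3*y) + 4*y*sin(3*y)/3 + ∫(-4*sin(3*y)/3) dy.
Step 3. Evaluate the standard form: now -2*y**2*cos(3*y) + 4*y*sin(3*y)/3 + 4*cos(3*y)/9.
Answer: -2*y**2*cos(3*y) + 4*y*sin(3*y)/3 + 4*cos(3*y)/9.


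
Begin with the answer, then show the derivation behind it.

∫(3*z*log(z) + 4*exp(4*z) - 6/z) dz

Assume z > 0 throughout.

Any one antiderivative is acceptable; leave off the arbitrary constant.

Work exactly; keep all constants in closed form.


The answer is 3*z**2*log(z)/2 - 3*z**2/4 + exp(4*z) - 6*log(z).
Step 1. Rewrite: now ∫(-6/z) dz + ∫(3*z*log(z)) dz + ∫(4*exp(4*z)) dz.
Step 2. Integrate ∫(3*z*log(z)) dz by parts with u = log(z), dv = (3*z) dz, so v = 3*z**2/2 [assuming z > 0]: now 3*z**2*log(z)/2 + ∫(-6/z) dz + ∫(-3*z/2) dz + ∫(4*exp(4*z)) dz.
Step 3. Evaluate the standard form: now 3*z**2*log(z)/2 - 3*z**2/4 + ∫(-6/z) dz + ∫(4*exp(4*z)) dz.
Step 4. Evaluate the standard form: now 3*z**2*log(z)/2 - 3*z**2/4 + exp(4*z) + ∫(-6/z) dz.
Step 5. Evaluate the standard form [assuming z > 0]: now 3*z**2*log(z)/2 - 3*z**2/4 + exp(4*z) - 6*log(z).
Answer: 3*z**2*log(z)/2 - 3*z**2/4 + exp(4*z) - 6*log(z).


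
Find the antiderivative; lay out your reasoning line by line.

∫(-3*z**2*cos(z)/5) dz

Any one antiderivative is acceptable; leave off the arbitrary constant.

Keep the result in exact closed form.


Step 1. Integrate ∫(-3*z**2*cos(z)/5) dz by parts with u = z**2, dv = (-3*cos(z)/5) dz, so v = -3*sin(z)/5: now -3*z**2*sin(z)/5 + ∫(6*z*sin(z)/5) dz.
Step 2. Integrate ∫(6*z*sin(z)/5) dz by parts with u = z, dv = (6*sin(z)/5) dz, so v = -6*cos(z)/5: now -3*z**2*sin(z)/5 - 6*z*cos(z)/5 + ∫(6*cos(z)/5) dz.
Step 3. Evaluate the standard form: now -3*z**2*sin(z)/5 - 6*z*cos(z)/5 + 6*sin(z)/5.
Answer: -3*z**2*sin(z)/5 - 6*z*cos(z)/5 + 6*sin(z)/5.


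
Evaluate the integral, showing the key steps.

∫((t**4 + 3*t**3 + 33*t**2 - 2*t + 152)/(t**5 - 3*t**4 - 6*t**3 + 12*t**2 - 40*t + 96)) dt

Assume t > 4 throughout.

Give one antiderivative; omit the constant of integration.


Step 1. Decompose ∫((t**4 + 3*t**3 + 33*t**2 - 2*t + 152)/(t**5 - 3*t**4 - 6*t**3 + 12*t**2 - 40*t + 96)) dt by partial fractions, (t**4 + 3*t**3 + 33*t**2 - 2*t + 152)/(t**5 - 3*t**4 - 6*t**3 + 12*t**2 - 40*t + 96) = 1/(t**2 + 4) + 1/(t + 3) - 4/(t - 2) + 4/(t - 4): now ∫(4/(t - 4)) dt + ∫(-4/(t - 2)) dt + ∫(1/(t + 3)) dt + ∫(1/(t**2 + 4)) dt.
Step 2. Evaluate the standard form [assuming t > 4]: now 4*log(t - 4) + ∫(-4/(t - 2)) dt + ∫(1/(t + 3)) dt + ∫(1/(t**2 + 4)) dt.
Step 3. Evaluate the standard form [assuming t > -3]: now 4*log(t - 4) + log(t + 3) + ∫(-4/(t - 2)) dt + ∫(1/(t**2 + 4)) dt.
Step 4. Evaluate the standard form [assuming t > 2]: now 4*log(t - 4) - 4*log(t - 2) + log(t + 3) + ∫(1/(t**2 + 4)) dt.
Step 5. Evaluate the standard form: now 4*log(t - 4) - 4*log(t - 2) + log(t + 3) + atan(t/2)/2.
Answer: 4*log(t - 4) - 4*log(t - 2) + log(t + 3) + atan(t/2)/2.


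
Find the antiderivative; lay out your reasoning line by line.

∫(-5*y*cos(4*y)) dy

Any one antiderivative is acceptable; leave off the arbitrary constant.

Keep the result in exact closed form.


Step 1. Integrate ∫(-5*y*cos(4*y)) dy by parts with u = y, dv = (-5*cos(4*y)) dy, so v = -5*sin(4*y)/4: now -5*y*sin(4*y)/4 + ∫(5*sin(4*y)/4) dy.
Step 2. Evaluate the standard form: now -5*y*sin(4*y)/4 - 5*cos(4*y)/16.
Answer: -5*y*sin(4*y)/4 - 5*cos(4*y)/16.


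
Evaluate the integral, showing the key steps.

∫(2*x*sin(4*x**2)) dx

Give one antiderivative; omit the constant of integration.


Step 1. Substitute u = x**2, turning ∫(2*x*sin(4*x**2)) dx into ∫(sin(4*u)) du: now ∫(sin(4*u)) du.
Step 2. Evaluate the standard form: now -cos(4*u)/4.
Step 3. Substitute back u = x**2: now -cos(4*x**2)/4.
Answer: -cos(4*x**2)/4.


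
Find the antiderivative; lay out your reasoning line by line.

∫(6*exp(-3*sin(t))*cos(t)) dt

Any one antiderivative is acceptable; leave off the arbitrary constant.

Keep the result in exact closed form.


Step 1. Substitute u = sin(t), turning ∫(6*exp(-3*sin(t))*cos(t)) dt into ∫(6*exp(-3*u)) du: now ∫(6*exp(-3*u)) du.
Step 2. Evaluate the standard form: now -2*exp(-3*u).
Step 3. Substitute back u = sin(t): now -2*exp(-3*sin(t)).
Answer: -2*exp(-3*sin(t)).


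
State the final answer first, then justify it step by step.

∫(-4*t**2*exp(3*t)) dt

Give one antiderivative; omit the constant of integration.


The answer is -4*t**2*exp(3*t)/3 + 8*t*exp(3*t)/9 - 8*exp(3*t)/27.
Step 1. Integrate ∫(-4*t**2*exp(3*t)) dt by parts with u = t**2, dv = (-4*exp(3*t)) dt, so v = -4*exp(3*t)/3: now -4*t**2*exp(3*t)/3 + ∫(8*t*exp(3*t)/3) dt.
Step 2. Integrate ∫(8*t*exp(3*t)/3) dt by parts with u = t, dv = (8*exp(3*t)/3) dt, so v = 8*exp(3*t)/9: now -4*t**2*exp(3*t)/3 + 8*t*exp(3*t)/9 + ∫(-8*exp(3*t)/9) dt.
Step 3. Evaluate the standard form: now -4*t**2*exp(3*t)/3 + 8*t*exp(3*t)/9 - 8*exp(3*t)/27.
Answer: -4*t**2*exp(3*t)/3 + 8*t*exp(3*t)/9 - 8*exp(3*t)/27.


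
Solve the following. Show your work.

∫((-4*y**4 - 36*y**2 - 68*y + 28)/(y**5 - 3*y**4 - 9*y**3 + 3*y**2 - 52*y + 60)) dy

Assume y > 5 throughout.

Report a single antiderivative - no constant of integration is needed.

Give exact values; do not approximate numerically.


Step 1. Decompose ∫((-4*y**4 - 36*y**2 - 68*y + 28)/(y**5 - 3*y**4 - 9*y**3 + 3*y**2 - 52*y + 60)) dy by partial fractions, (-4*y**4 - 36*y**2 - 68*y + 28)/(y**5 - 3*y**4 - 9*y**3 + 3*y**2 - 52*y + 60) = 4/(y**2 + 4) - 1/(y + 3) + 1/(y - 1) - 4/(y - 5): now ∫(-4/(y - 5)) dy + ∫(1/(y - 1)) dy + ∫(-1/(y + 3)) dy + ∫(4/(y**2 + 4)) dy.
Step 2. Evaluate the standard form [assuming y > 5]: now -4*log(y - 5) + ∫(1/(y - 1)) dy + ∫(-1/(y + 3)) dy + ∫(4/(y**2 + 4)) dy.
Step 3. Evaluate the standard form [assuming y > -3]: now -4*log(y - 5) - log(y + 3) + ∫(1/(y - 1)) dy + ∫(4/(y**2 + 4)) dy.
Step 4. Evaluate the standard form [assuming y > 1]: now -4*log(y - 5) + log(y - 1) - log(y + 3) + ∫(4/(y**2 + 4)) dy.
Step 5. Evaluate the standard form: now -4*log(y - 5) + log(y - 1) - log(y + 3) + 2*atan(y/2).
Answer: -4*log(y - 5) + log(y - 1) - log(y + 3) + 2*atan(y/2).


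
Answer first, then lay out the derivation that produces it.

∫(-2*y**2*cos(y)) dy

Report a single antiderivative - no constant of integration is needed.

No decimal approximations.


The answer is -2*y**2*sin(y) - 4*y*cos(y) + 4*sin(y).
Step 1. Integrate ∫(-2*y**2*cos(y)) dy by parts with u = y**2, dv = (-2*cos(y)) dy, so v = -2*sin(y): now -2*y**2*sin(y) + ∫(4*y*sin(y)) dy.
Step 2. Integrate ∫(4*y*sin(y)) dy by parts with u = y, dv = (4*sin(y)) dy, so v = -4*cos(y): now -2*y**2*sin(y) - 4*y*cos(y) + ∫(4*cos(y)) dy.
Step 3. Evaluate the standard form: now -2*y**2*sin(y) - 4*y*cos(y) + 4*sin(y).
Answer: -2*y**2*sin(y) - 4*y*cos(y) + 4*sin(y).


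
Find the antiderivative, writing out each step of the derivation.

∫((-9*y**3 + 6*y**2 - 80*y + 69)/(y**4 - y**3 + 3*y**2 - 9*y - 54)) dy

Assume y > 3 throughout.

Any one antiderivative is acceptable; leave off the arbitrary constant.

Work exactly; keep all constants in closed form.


Step 1. Decompose ∫((-9*y**3 + 6*y**2 - 80*y + 69)/(y**4 - y**3 + 3*y**2 - 9*y - 54)) dy by partial fractions, (-9*y**3 + 6*y**2 - 80*y + 69)/(y**4 - y**3 + 3*y**2 - 9*y - 54) = -1/(y**2 + 9) - 5/(y + 2) - 4/(y - 3): now ∫(-4/(y - 3)) dy + ∫(-5/(y + 2)) dy + ∫(-1/(y**2 + 9)) dy.
Step 2. Evaluate the standard form [assuming y > -2]: now -5*log(y + 2) + ∫(-4/(y - 3)) dy + ∫(-1/(y**2 + 9)) dy.
Step 3. Evaluate the standard form [assuming y > 3]: now -4*log(y - 3) - 5*log(y + 2) + ∫(-1/(y**2 + 9)) dy.
Step 4. Evaluate the standard form: now -4*log(y - 3) - 5*log(y + 2) - atan(y/3)/3.
Answer: -4*log(y - 3) - 5*log(y + 2) - atan(y/3)/3.


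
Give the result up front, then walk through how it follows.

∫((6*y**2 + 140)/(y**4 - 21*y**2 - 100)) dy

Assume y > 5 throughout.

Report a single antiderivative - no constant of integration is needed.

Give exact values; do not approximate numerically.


The answer is log(y - 5) - log(y + 5) - 2*atan(y/2).
Step 1. Decompose ∫((6*y**2 + 140)/(y**4 - 21*y**2 - 100)) dy by partial fractions, (6*y**2 + 140)/(y**4 - 21*y**2 - 100) = -4/(y**2 + 4) - 1/(y + 5) + 1/(y - 5): now ∫(1/(y - 5)) dy + ∫(-1/(y + 5)) dy + ∫(-4/(y**2 + 4)) dy.
Step 2. Evaluate the standard form [assuming y > 5]: now log(y - 5) + ∫(-1/(y + 5)) dy + ∫(-4/(y**2 + 4)) dy.
Step 3. Evaluate the standard form [assuming y > -5]: now log(y - 5) - log(y + 5) + ∫(-4/(y**2 + 4)) dy.
Step 4. Evaluate the standard form: now log(y - 5) - log(y + 5) - 2*atan(y/2).
Answer: log(y - 5) - log(y + 5) - 2*atan(y/2).


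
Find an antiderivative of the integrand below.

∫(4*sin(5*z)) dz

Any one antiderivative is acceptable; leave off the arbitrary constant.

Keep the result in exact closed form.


Answer: -4*cos(5*z)/5.


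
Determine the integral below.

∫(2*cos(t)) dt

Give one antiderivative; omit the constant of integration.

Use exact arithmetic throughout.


Answer: 2*sin(t).


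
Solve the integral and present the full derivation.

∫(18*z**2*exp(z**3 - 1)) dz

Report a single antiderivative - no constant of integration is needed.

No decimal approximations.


Step 1. Substitute u = z**3 - 1, turning ∫(18*z**2*exp(z**3 - 1)) dz into ∫(6*exp(u)) du: now ∫(6*exp(u)) du.
Step 2. Evaluate the standard form: now 6*exp(u).
Step 3. Substitute back u = z**3 - 1: now 6*exp(z**3 - 1).
Answer: 6*exp(z**3 - 1).


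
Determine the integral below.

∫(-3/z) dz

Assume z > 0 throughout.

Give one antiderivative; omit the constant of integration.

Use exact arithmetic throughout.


Answer: -3*log(z).


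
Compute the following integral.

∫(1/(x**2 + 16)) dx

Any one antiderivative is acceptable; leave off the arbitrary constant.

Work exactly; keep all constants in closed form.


Answer: atan(x/4)/4.


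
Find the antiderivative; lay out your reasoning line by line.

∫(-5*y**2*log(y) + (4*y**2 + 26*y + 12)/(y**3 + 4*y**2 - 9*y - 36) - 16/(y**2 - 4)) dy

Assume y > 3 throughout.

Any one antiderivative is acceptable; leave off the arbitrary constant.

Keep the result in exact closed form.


Step 1. Rewrite: now ∫(-5*y**2*log(y)) dy + ∫((4*y**2 + 26*y + 12)/(y**3 + 4*y**2 - 9*y - 36)) dy + ∫(-16/(y**2 - 4)) dy.
Step 2. Integrate ∫(-5*y**2*log(y)) dy by parts with u = log(y), dv = (-5*y**2) dy, so v = -5*y**3/3 [assuming y > 0]: now -5*y**3*log(y)/3 + ∫(5*y**2/3) dy + ∫((4*y**2 + 26*y + 12)/(y**3 + 4*y**2 - 9*y - 36)) dy + ∫(-16/(y**2 - 4)) dy.
Step 3. Evaluate the standard form: now -5*y**3*log(y)/3 + 5*y**3/9 + ∫((4*y**2 + 26*y + 12)/(y**3 + 4*y**2 - 9*y - 36)) dy + ∫(-16/(y**2 - 4)) dy.
Step 4. Decompose ∫((4*y**2 + 26*y + 12)/(y**3 + 4*y**2 - 9*y - 36)) dy by partial fractions, (4*y**2 + 26*y + 12)/(y**3 + 4*y**2 - 9*y - 36) = -4/(y + 4) + 5/(y + 3) + 3/(y - 3): now -5*y**3*log(y)/3 + 5*y**3/9 + ∫(3/(y - 3)) dy + ∫(5/(y + 3)) dy + ∫(-4/(y + 4)) dy + ∫(-16/(y**2 - 4)) dy.
Step 5. Evaluate the standard form [assuming y > -3]: now -5*y**3*log(y)/3 + 5*y**3/9 + 5*log(y + 3) + ∫(3/(y - 3)) dy + ∫(-4/(y + 4)) dy + ∫(-16/(y**2 - 4)) dy.
Step 6. Evaluate the standard form [assuming y > 3]: now -5*y**3*log(y)/3 + 5*y**3/9 + 3*log(y - 3) + 5*log(y + 3) + ∫(-4/(y + 4)) dy + ∫(-16/(y**2 - 4)) dy.
Step 7. Evaluate the standard form [assuming y > -4]: now -5*y**3*log(y)/3 + 5*y**3/9 + 3*log(y - 3) + 5*log(y + 3) - 4*log(y + 4) + ∫(-16/(y**2 - 4)) dy.
Step 8. Decompose ∫(-16/(y**2 - 4)) dy by partial fractions, -16/(y**2 - 4) = 4/(y + 2) - 4/(y - 2): now -5*y**3*log(y)/3 + 5*y**3/9 + 3*log(y - 3) + 5*log(y + 3) - 4*log(y + 4) + ∫(-4/(y - 2)) dy + ∫(4/(y + 2)) dy.
Step 9. Evaluate the standard form [assuming y > -2]: now -5*y**3*log(y)/3 + 5*y**3/9 + 3*log(y - 3) + 4*log(y + 2) + 5*log(y + 3) - 4*log(y + 4) + ∫(-4/(y - 2)) dy.
Step 10. Evaluate the standard form [assuming y > 2]: now -5*y**3*log(y)/3 + 5*y**3/9 + 3*log(y - 3) - 4*log(y - 2) + 4*log(y + 2) + 5*log(y + 3) - 4*log(y + 4).
Answer: -5*y**3*log(y)/3 + 5*y**3/9 + 3*log(y - 3) - 4*log(y - 2) + 4*log(y + 2) + 5*log(y + 3) - 4*log(y + 4).


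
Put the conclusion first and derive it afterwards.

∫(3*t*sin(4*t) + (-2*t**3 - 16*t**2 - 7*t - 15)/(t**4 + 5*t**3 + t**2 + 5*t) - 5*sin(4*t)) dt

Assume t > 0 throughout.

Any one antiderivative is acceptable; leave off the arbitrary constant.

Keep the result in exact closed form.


The answer is -3*t*cos(4*t)/4 - 3*log(t) + log(t + 5) + 3*sin(4*t)/16 + 5*cos(4*t)/4 - atan(t).
Step 1. Rewrite: now ∫(3*t*sin(4*t)) dt + ∫((-2*t**3 - 16*t**2 - 7*t - 15)/(t**4 + 5*t**3 + t**2 + 5*t)) dt + ∫(-5*sin(4*t)) dt.
Step 2. Evaluate the standard form: now 5*cos(4*t)/4 + ∫(3*t*sin(4*t)) dt + ∫((-2*t**3 - 16*t**2 - 7*t - 15)/(t**4 + 5*t**3 + t**2 + 5*t)) dt.
Step 3. Integrate ∫(3*t*sin(4*t)) dt by parts with u = t, dv = (3*sin(4*t)) dt, so v = -3*cos(4*t)/4: now -3*t*cos(4*t)/4 + 5*cos(4*t)/4 + ∫((-2*t**3 - 16*t**2 - 7*t - 15)/(t**4 + 5*t**3 + t**2 + 5*t)) dt + ∫(3*cos(4*t)/4) dt.
Step 4. Evaluate the standard form: now -3*t*cos(4*t)/4 + 3*sin(4*t)/16 + 5*cos(4*t)/4 + ∫((-2*t**3 - 16*t**2 - 7*t - 15)/(t**4 + 5*t**3 + t**2 + 5*t)) dt.
Step 5. Decompose ∫((-2*t**3 - 16*t**2 - 7*t - 15)/(t**4 + 5*t**3 + t**2 + 5*t)) dt by partial fractions, (-2*t**3 - 16*t**2 - 7*t - 15)/(t**4 + 5*t**3 + t**2 + 5*t) = -1/(t**2 + 1) + 1/(t + 5) - 3/t: now -3*t*cos(4*t)/4 + 3*sin(4*t)/16 + 5*cos(4*t)/4 + ∫(-3/t) dt + ∫(1/(t + 5)) dt + ∫(-1/(t**2 + 1)) dt.
Step 6. Evaluate the standard form [assuming t > -5]: now -3*t*cos(4*t)/4 + log(t + 5) + 3*sin(4*t)/16 + 5*cos(4*t)/4 + ∫(-3/t) dt + ∫(-1/(t**2 + 1)) dt.
Step 7. Evaluate the standard form [assuming t > 0]: now -3*t*cos(4*t)/4 - 3*log(t) + log(t + 5) + 3*sin(4*t)/16 + 5*cos(4*t)/4 + ∫(-1/(t**2 + 1)) dt.
Step 8. Evaluate the standard form: now -3*t*cos(4*t)/4 - 3*log(t) + log(t + 5) + 3*sin(4*t)/16 + 5*cos(4*t)/4 - atan(t).
Answer: -3*t*cos(4*t)/4 - 3*log(t) + log(t + 5) + 3*sin(4*t)/16 + 5*cos(4*t)/4 - atan(t).


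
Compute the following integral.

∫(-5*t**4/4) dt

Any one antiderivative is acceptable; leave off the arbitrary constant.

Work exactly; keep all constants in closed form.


Answer: -t**5/4.


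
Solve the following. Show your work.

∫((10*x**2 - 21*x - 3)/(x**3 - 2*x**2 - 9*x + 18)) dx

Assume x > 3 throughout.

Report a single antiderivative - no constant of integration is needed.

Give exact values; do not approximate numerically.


Step 1. Decompose ∫((10*x**2 - 21*x - 3)/(x**3 - 2*x**2 - 9*x + 18)) dx by partial fractions, (10*x**2 - 21*x - 3)/(x**3 - 2*x**2 - 9*x + 18) = 5/(x + 3) + 1/(x - 2) + 4/(x - 3): now ∫(4/(x - 3)) dx + ∫(1/(x - 2)) dx + ∫(5/(x + 3)) dx.
Step 2. Evaluate the standard form [assuming x > -3]: now 5*log(x + 3) + ∫(4/(x - 3)) dx + ∫(1/(x - 2)) dx.
Step 3. Evaluate the standard form [assuming x > 2]: now log(x - 2) + 5*log(x + 3) + ∫(4/(x - 3)) dx.
Step 4. Evaluate the standard form [assuming x > 3]: now 4*log(x - 3) + log(x - 2) + 5*log(x + 3).
Answer: 4*log(x - 3) + log(x - 2) + 5*log(x + 3).


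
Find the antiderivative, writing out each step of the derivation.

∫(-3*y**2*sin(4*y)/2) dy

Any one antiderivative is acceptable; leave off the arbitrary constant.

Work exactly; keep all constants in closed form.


Step 1. Integrate ∫(-3*y**2*sin(4*y)/2) dy by parts with u = y**2, dv = (-3*sin(4*y)/2) dy, so v = 3*cos(4*y)/8: now 3*y**2*cos(4*y)/8 + ∫(-3*y*cos(4*y)/4) dy.
Step 2. Integrate ∫(-3*y*cos(4*y)/4) dy by parts with u = y, dv = (-3*cos(4*y)/4) dy, so v = -3*sin(4*y)/16: now 3*y**2*cos(4*y)/8 - 3*y*sin(4*y)/16 + ∫(3*sin(4*y)/16) dy.
Step 3. Evaluate the standard form: now 3*y**2*cos(4*y)/8 - 3*y*sin(4*y)/16 - 3*cos(4*y)/64.
Answer: 3*y**2*cos(4*y)/8 - 3*y*sin(4*y)/16 - 3*cos(4*y)/64.


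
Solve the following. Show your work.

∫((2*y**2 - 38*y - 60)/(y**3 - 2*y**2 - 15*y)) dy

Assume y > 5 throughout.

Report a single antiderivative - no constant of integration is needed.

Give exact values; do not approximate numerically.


Step 1. Decompose ∫((2*y**2 - 38*y - 60)/(y**3 - 2*y**2 - 15*y)) dy by partial fractions, (2*y**2 - 38*y - 60)/(y**3 - 2*y**2 - 15*y) = 3/(y + 3) - 5/(y - 5) + 4/y: now ∫(4/y) dy + ∫(-5/(y - 5)) dy + ∫(3/(y + 3)) dy.
Step 2. Evaluate the standard form [assuming y > 0]: now 4*log(y) + ∫(-5/(y - 5)) dy + ∫(3/(y + 3)) dy.
Step 3. Evaluate the standard form [assuming y > 5]: now 4*log(y) - 5*log(y - 5) + ∫(3/(y + 3)) dy.
Step 4. Evaluate the standard form [assuming y > -3]: now 4*log(y) - 5*log(y - 5) + 3*log(y + 3).
Answer: 4*log(y) - 5*log(y - 5) + 3*log(y + 3).


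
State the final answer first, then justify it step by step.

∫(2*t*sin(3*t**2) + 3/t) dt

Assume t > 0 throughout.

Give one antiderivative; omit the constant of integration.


The answer is 3*log(t) - cos(3*t**2)/3.
Step 1. Rewrite: now ∫(3/t) dt + ∫(2*t*sin(3*t**2)) dt.
Step 2. Substitute u = t**2, turning ∫(2*t*sin(3*t**2)) dt into ∫(sin(3*u)) du: now ∫(3/t) dt + ∫(sin(3*u)) du.
Step 3. Evaluate the standard form: now -cos(3*u)/3 + ∫(3/t) dt.
Step 4. Substitute back u = t**2: now -cos(3*t**2)/3 + ∫(3/t) dt.
Step 5. Evaluate the standard form [assuming t > 0]: now 3*log(t) - cos(3*t**2)/3.
Answer: 3*log(t) - cos(3*t**2)/3.


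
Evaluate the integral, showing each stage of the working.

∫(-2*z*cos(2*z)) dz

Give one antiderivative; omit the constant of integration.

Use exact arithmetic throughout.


Step 1. Integrate ∫(-2*z*cos(2*z)) dz by parts with u = z, dv = (-2*cos(2*z)) dz, so v = -sin(2*z): now -z*sin(2*z) + ∫(sin(2*z)) dz.
Step 2. Evaluate the standard form: now -z*sin(2*z) - cos(2*z)/2.
Answer: -z*sin(2*z) - cos(2*z)/2.


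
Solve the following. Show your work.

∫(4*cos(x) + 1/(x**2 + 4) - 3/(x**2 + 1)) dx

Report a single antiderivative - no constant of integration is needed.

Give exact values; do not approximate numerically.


Step 1. Rewrite: now ∫(-3/(x**2 + 1)) dx + ∫(1/(x**2 + 4)) dx + ∫(4*cos(x)) dx.
Step 2. Evaluate the standard form: now atan(x/2)/2 + ∫(-3/(x**2 + 1)) dx + ∫(4*cos(x)) dx.
Step 3. Evaluate the standard form: now atan(x/2)/2 - 3*atan(x) + ∫(4*cos(x)) dx.
Step 4. Evaluate the standard form: now 4*sin(x) + atan(x/2)/2 - 3*atan(x).
Answer: 4*sin(x) + atan(x/2)/2 - 3*atan(x).


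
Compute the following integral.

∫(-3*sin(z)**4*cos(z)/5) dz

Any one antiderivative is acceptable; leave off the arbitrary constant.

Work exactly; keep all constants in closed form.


Answer: -3*sin(z)**5/25.


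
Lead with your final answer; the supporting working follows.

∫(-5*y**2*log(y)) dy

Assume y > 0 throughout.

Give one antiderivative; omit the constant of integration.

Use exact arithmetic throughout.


The answer is -5*y**3*log(y)/3 + 5*y**3/9.
Step 1. Integrate ∫(-5*y**2*log(y)) dy by parts with u = log(y), dv = (-5*y**2) dy, so v = -5*y**3/3 [assuming y > 0]: now -5*y**3*log(y)/3 + ∫(5*y**2/3) dy.
Step 2. Evaluate the standard form: now -5*y**3*log(y)/3 + 5*y**3/9.
Answer: -5*y**3*log(y)/3 + 5*y**3/9.


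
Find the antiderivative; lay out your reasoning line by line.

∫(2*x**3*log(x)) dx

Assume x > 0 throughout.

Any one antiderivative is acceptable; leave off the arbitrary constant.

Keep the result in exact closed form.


Step 1. Integrate ∫(2*x**3*log(x)) dx by parts with u = log(x), dv = (2*x**3) dx, so v = x**4/2 [assuming x > 0]: now x**4*log(x)/2 + ∫(-x**3/2) dx.
Step 2. Evaluate the standard form: now x**4*log(x)/2 - x**4/8.
Answer: x**4*log(x)/2 - x**4/8.


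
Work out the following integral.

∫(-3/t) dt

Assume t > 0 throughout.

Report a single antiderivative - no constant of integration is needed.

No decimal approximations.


Answer: -3*log(t).


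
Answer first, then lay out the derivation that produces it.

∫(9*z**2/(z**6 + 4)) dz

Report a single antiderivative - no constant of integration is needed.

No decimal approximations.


The answer is 3*atan(z**3/2)/2.
Step 1. Substitute u = z**3, turning ∫(9*z**2/(z**6 + 4)) dz into ∫(3/(u**2 + 4)) du: now ∫(3/(u**2 + 4)) du.
Step 2. Evaluate the standard form: now 3*atan(u/2)/2.
Step 3. Substitute back u = z**3: now 3*atan(z**3/2)/2.
Answer: 3*atan(z**3/2)/2.


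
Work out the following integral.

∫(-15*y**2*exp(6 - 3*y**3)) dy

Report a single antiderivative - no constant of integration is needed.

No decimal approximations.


Answer: 5*exp(6 - 3*y**3)/3.


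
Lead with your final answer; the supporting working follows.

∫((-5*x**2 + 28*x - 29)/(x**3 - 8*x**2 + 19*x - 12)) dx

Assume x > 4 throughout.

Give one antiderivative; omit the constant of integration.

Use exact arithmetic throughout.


The answer is log(x - 4) - 5*log(x - 3) - log(x - 1).
Step 1. Decompose ∫((-5*x**2 + 28*x - 29)/(x**3 - 8*x**2 + 19*x - 12)) dx by partial fractions, (-5*x**2 + 28*x - 29)/(x**3 - 8*x**2 + 19*x - 12) = -1/(x - 1) - 5/(x - 3) + 1/(x - 4): now ∫(1/(x - 4)) dx + ∫(-5/(x - 3)) dx + ∫(-1/(x - 1)) dx.
Step 2. Evaluate the standard form [assuming x > 4]: now log(x - 4) + ∫(-5/(x - 3)) dx + ∫(-1/(x - 1)) dx.
Step 3. Evaluate the standard form [assuming x > 1]: now log(x - 4) - log(x - 1) + ∫(-5/(x - 3)) dx.
Step 4. Evaluate the standard form [assuming x > 3]: now log(x - 4) - 5*log(x - 3) - log(x - 1).
Answer: log(x - 4) - 5*log(x - 3) - log(x - 1).
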